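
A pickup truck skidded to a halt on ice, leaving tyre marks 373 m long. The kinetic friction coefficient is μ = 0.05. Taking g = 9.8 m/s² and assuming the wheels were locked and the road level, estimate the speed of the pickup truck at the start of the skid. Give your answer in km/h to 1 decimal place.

Initial speed ≈ 68.8 km/h

Deceleration a = μg = 0.05 × 9.8 = 0.490 m/s².
v = √(2a·d) = √(2 × 0.490 × 373) = √365.540 = 19.1191 m/s.
= 19.1191 × 3.6 = 68.829 km/h.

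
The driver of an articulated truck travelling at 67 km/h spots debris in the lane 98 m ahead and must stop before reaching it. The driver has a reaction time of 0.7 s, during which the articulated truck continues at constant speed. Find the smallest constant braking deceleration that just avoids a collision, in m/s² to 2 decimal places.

Required deceleration ≈ 2.04 m/s²

67 km/h ÷ 3.6 = 18.6111 m/s.
Distance covered during reaction = 18.6111 × 0.7 = 13.028 m.
Distance available for braking: 98 − 13.028 = 84.972 m.
v² = 2a·d ⇒ a = v²/(2d) = 18.6111² / (2 × 84.972) = 346.373 / 169.944 = 2.0382 m/s².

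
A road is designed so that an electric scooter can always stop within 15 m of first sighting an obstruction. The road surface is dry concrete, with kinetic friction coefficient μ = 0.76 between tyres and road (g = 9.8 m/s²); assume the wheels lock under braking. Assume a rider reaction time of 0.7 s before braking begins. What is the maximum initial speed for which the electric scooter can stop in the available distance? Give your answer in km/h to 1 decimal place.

Maximum speed ≈ 38.2 km/h

a = μg = 0.76 × 9.8 = 7.448 m/s².
Stopping distance: v·t_r + v²/(2a) = 15 with t_r = 0.7 s and a = 7.448 m/s².
So v² + 10.427 v − 223.44 = 0.
Positive root: v = −a·t_r + √((a·t_r)² + 2a·d) = −5.214 + √(27.186 + 223.44) = 10.6172 m/s.
10.6172 m/s × 3.6 = 38.222 km/h.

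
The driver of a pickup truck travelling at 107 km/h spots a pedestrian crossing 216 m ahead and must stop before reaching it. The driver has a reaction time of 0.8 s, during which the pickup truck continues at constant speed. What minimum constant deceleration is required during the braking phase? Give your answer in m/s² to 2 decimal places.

107 km/h ÷ 3.6 = 29.7222 m/s.
Distance covered during reaction = 29.7222 × 0.8 = 23.778 m.
Distance available for braking: 216 − 23.778 = 192.222 m.
v² = 2a·d ⇒ a = v²/(2d) = 29.7222² / (2 × 192.222) = 883.409 / 384.444 = 2.2979 m/s².

Required deceleration ≈ 2.30 m/s²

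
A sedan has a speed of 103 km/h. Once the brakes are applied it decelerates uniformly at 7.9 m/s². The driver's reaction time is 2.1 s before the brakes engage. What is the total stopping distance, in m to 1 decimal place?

103 km/h ÷ 3.6 = 28.6111 m/s.
Reaction distance = v·t_r = 28.6111 × 2.1 = 60.083 m.
Braking distance = v²/(2a) = 28.6111² / (2 × 7.900) = 818.595 / 15.800 = 51.810 m.
Total = 60.083 + 51.810 = 111.893 m.

Total stopping distance ≈ 111.9 m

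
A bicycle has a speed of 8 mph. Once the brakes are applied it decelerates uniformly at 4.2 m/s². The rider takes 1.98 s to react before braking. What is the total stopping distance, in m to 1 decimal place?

8 mph × 0.44704 = 3.5763 m/s.
Reaction distance = v·t_r = 3.5763 × 1.98 = 7.081 m.
Braking distance = v²/(2a) = 3.5763² / (2 × 4.200) = 12.790 / 8.400 = 1.523 m.
Total = 7.081 + 1.523 = 8.604 m.

Total stopping distance ≈ 8.6 m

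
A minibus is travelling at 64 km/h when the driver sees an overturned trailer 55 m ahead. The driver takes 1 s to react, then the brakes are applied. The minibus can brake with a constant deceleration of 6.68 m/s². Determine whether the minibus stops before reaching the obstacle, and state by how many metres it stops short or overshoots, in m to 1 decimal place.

64 km/h ÷ 3.6 = 17.7778 m/s.
Reaction distance = 17.7778 × 1 = 17.778 m.
Braking distance = v²/(2a) = 316.050 / 13.360 = 23.656 m.
Total stopping distance = 17.778 + 23.656 = 41.434 m, vs 55 m available — it stops with 55 − 41.434 = 13.566 m to spare.

Yes — it stops 13.6 m short of the obstacle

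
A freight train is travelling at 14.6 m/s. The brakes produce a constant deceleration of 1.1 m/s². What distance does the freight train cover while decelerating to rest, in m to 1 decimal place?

Braking distance = v²/(2a) = 14.6000² / (2 × 1.100) = 213.160 / 2.200 = 96.891 m.

Braking distance ≈ 96.9 m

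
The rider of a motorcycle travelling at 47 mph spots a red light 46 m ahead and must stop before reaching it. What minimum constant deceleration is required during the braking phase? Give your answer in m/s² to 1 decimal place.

47 mph × 0.44704 = 21.0109 m/s.
v² = 2a·d ⇒ a = v²/(2d) = 21.0109² / (2 × 46.000) = 441.458 / 92.000 = 4.7985 m/s².

Required deceleration ≈ 4.8 m/s²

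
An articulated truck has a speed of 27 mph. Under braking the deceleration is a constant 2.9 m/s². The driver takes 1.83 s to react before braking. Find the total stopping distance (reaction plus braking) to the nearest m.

27 mph × 0.44704 = 12.0701 m/s.
Reaction distance = v·t_r = 12.0701 × 1.83 = 22.088 m.
Braking distance = v²/(2a) = 12.0701² / (2 × 2.900) = 145.687 / 5.800 = 25.118 m.
Total = 22.088 + 25.118 = 47.206 m.

Total stopping distance ≈ 47 m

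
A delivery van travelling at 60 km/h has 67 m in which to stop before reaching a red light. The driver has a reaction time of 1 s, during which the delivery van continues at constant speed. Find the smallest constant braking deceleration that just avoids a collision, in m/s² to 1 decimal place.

Required deceleration ≈ 2.8 m/s²

60 km/h ÷ 3.6 = 16.6667 m/s.
Distance covered during reaction = 16.6667 × 1 = 16.667 m.
Distance available for braking: 67 − 16.667 = 50.333 m.
v² = 2a·d ⇒ a = v²/(2d) = 16.6667² / (2 × 50.333) = 277.779 / 100.666 = 2.7594 m/s².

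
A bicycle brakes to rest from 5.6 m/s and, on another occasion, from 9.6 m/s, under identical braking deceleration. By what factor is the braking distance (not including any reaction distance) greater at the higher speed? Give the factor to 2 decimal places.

Factor ≈ 2.94

Braking distance d = v²/(2a), so with a fixed, d ∝ v².
Factor = (9.6/5.6)² = 1.7143² = 2.9388.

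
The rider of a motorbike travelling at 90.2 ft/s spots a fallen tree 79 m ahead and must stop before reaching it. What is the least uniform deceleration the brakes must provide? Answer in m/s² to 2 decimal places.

Required deceleration ≈ 4.78 m/s²

90.2 ft/s × 0.3048 = 27.4930 m/s.
v² = 2a·d ⇒ a = v²/(2d) = 27.4930² / (2 × 79.000) = 755.865 / 158.000 = 4.7840 m/s².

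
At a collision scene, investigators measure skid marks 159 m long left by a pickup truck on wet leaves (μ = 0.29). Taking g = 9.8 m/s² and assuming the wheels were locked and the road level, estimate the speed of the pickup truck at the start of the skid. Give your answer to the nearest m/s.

Deceleration a = μg = 0.29 × 9.8 = 2.842 m/s².
v = √(2a·d) = √(2 × 2.842 × 159) = √903.756 = 30.0625 m/s.

Initial speed ≈ 30 m/s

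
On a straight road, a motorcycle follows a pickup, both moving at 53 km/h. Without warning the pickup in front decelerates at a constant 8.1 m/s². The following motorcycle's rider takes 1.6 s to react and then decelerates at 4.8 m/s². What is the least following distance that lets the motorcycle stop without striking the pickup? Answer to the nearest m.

53 km/h ÷ 3.6 = 14.7222 m/s.
Leader travels v²/(2a_L) = 216.743 / 16.200 = 13.379 m before stopping.
Follower covers v·t_r = 14.7222 × 1.6 = 23.556 m while reacting, then v²/(2a_F) = 216.743 / 9.600 = 22.577 m while braking, for a total of 23.556 + 22.577 = 46.133 m.
Since a_F ≤ a_L and the follower starts braking later, the follower is never slower than the leader, so the closest approach is when both have stopped.
Minimum gap = 46.133 − 13.379 = 32.754 m.

Minimum gap ≈ 33 m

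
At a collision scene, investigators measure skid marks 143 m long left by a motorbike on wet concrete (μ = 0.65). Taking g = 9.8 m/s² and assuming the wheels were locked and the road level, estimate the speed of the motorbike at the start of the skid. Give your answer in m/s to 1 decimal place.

Deceleration a = μg = 0.65 × 9.8 = 6.370 m/s².
v = √(2a·d) = √(2 × 6.370 × 143) = √1821.820 = 42.6828 m/s.

Initial speed ≈ 42.7 m/s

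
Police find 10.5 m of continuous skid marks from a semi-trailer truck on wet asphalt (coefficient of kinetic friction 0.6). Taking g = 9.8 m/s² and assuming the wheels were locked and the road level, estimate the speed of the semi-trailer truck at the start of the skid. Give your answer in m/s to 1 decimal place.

Initial speed ≈ 11.1 m/s

Deceleration a = μg = 0.6 × 9.8 = 5.880 m/s².
v = √(2a·d) = √(2 × 5.880 × 10.5) = √123.480 = 11.1122 m/s.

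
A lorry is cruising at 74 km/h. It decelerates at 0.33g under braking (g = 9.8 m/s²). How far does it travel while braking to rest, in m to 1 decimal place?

Braking distance ≈ 65.3 m

74 km/h ÷ 3.6 = 20.5556 m/s.
a = 0.33 × 9.8 = 3.234 m/s².
Braking distance = v²/(2a) = 20.5556² / (2 × 3.234) = 422.533 / 6.468 = 65.327 m.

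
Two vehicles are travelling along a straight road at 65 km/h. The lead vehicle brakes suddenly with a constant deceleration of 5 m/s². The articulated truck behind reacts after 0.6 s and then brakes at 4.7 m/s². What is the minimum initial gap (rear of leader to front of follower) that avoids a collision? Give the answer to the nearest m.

65 km/h ÷ 3.6 = 18.0556 m/s.
Leader travels v²/(2a_L) = 326.005 / 10.000 = 32.600 m before stopping.
Follower covers v·t_r = 18.0556 × 0.6 = 10.833 m while reacting, then v²/(2a_F) = 326.005 / 9.400 = 34.681 m while braking, for a total of 10.833 + 34.681 = 45.514 m.
Since a_F ≤ a_L and the follower starts braking later, the follower is never slower than the leader, so the closest approach is when both have stopped.
Minimum gap = 45.514 − 32.600 = 12.914 m.

Minimum gap ≈ 13 m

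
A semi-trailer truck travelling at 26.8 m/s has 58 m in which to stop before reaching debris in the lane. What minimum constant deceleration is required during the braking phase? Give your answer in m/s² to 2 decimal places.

v² = 2a·d ⇒ a = v²/(2d) = 26.8000² / (2 × 58.000) = 718.240 / 116.000 = 6.1917 m/s².

Required deceleration ≈ 6.19 m/s²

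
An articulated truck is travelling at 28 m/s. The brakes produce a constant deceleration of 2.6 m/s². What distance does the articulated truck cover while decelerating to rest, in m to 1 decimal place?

Braking distance ≈ 150.8 m

Braking distance = v²/(2a) = 28.0000² / (2 × 2.600) = 784.000 / 5.200 = 150.769 m.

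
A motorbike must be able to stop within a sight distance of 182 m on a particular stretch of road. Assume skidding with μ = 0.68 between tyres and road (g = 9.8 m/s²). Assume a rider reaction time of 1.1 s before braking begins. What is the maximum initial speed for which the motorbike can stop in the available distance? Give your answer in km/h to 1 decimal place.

a = μg = 0.68 × 9.8 = 6.664 m/s².
Stopping distance: v·t_r + v²/(2a) = 182 with t_r = 1.1 s and a = 6.664 m/s².
So v² + 14.661 v − 2425.70 = 0.
Positive root: v = −a·t_r + √((a·t_r)² + 2a·d) = −7.330 + √(53.729 + 2425.70) = 42.4639 m/s.
42.4639 m/s × 3.6 = 152.870 km/h.

Maximum speed ≈ 152.9 km/h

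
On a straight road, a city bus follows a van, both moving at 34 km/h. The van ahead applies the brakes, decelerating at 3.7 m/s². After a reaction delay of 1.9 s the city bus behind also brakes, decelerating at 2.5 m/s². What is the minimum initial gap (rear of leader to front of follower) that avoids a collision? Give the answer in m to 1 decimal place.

Minimum gap ≈ 23.7 m

34 km/h ÷ 3.6 = 9.4444 m/s.
Leader travels v²/(2a_L) = 89.197 / 7.400 = 12.054 m before stopping.
Follower covers v·t_r = 9.4444 × 1.9 = 17.944 m while reacting, then v²/(2a_F) = 89.197 / 5.000 = 17.839 m while braking, for a total of 17.944 + 17.839 = 35.783 m.
Since a_F ≤ a_L and the follower starts braking later, the follower is never slower than the leader, so the closest approach is when both have stopped.
Minimum gap = 35.783 − 12.054 = 23.729 m.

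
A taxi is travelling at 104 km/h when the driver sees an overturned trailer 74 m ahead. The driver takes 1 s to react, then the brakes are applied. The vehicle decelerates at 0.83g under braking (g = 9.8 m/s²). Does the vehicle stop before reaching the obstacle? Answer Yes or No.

104 km/h ÷ 3.6 = 28.8889 m/s.
a = 0.83 × 9.8 = 8.134 m/s².
Reaction distance = 28.8889 × 1 = 28.889 m.
Braking distance = v²/(2a) = 834.569 / 16.268 = 51.301 m.
Total stopping distance = 28.889 + 51.301 = 80.190 m, vs 74 m available — it cannot stop in time and overshoots by 80.190 − 74 = 6.190 m.

No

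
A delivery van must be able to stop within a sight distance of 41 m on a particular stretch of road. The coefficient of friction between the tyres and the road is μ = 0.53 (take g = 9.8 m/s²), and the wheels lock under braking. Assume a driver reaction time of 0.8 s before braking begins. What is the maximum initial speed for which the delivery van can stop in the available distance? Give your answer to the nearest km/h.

Maximum speed ≈ 61 km/h

a = μg = 0.53 × 9.8 = 5.194 m/s².
Stopping distance: v·t_r + v²/(2a) = 41 with t_r = 0.8 s and a = 5.194 m/s².
So v² + 8.310 v − 425.91 = 0.
Positive root: v = −a·t_r + √((a·t_r)² + 2a·d) = −4.155 + √(17.264 + 425.91) = 16.8967 m/s.
16.8967 m/s × 3.6 = 60.828 km/h.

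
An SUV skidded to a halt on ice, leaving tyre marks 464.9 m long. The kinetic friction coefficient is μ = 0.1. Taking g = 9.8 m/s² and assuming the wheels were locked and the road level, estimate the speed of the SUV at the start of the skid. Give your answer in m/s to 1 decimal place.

Initial speed ≈ 30.2 m/s

Deceleration a = μg = 0.1 × 9.8 = 0.980 m/s².
v = √(2a·d) = √(2 × 0.980 × 464.9) = √911.204 = 30.1862 m/s.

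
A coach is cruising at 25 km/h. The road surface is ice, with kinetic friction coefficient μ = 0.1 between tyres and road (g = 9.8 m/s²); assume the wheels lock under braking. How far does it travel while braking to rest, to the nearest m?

25 km/h ÷ 3.6 = 6.9444 m/s.
a = μg = 0.1 × 9.8 = 0.980 m/s².
Braking distance = v²/(2a) = 6.9444² / (2 × 0.980) = 48.225 / 1.960 = 24.605 m.

Braking distance ≈ 25 m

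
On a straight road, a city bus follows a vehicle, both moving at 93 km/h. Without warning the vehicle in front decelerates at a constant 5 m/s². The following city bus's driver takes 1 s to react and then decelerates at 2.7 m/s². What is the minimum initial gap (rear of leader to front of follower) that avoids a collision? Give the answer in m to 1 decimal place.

Minimum gap ≈ 82.7 m

93 km/h ÷ 3.6 = 25.8333 m/s.
Leader travels v²/(2a_L) = 667.359 / 10.000 = 66.736 m before stopping.
Follower covers v·t_r = 25.8333 × 1 = 25.833 m while reacting, then v²/(2a_F) = 667.359 / 5.400 = 123.585 m while braking, for a total of 25.833 + 123.585 = 149.418 m.
Since a_F ≤ a_L and the follower starts braking later, the follower is never slower than the leader, so the closest approach is when both have stopped.
Minimum gap = 149.418 − 66.736 = 82.682 m.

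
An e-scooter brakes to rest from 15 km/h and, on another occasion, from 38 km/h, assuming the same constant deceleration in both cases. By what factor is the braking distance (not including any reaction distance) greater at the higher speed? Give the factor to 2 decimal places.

Braking distance d = v²/(2a), so with a fixed, d ∝ v².
Factor = (38/15)² = 2.5333² = 6.4176.

Factor ≈ 6.42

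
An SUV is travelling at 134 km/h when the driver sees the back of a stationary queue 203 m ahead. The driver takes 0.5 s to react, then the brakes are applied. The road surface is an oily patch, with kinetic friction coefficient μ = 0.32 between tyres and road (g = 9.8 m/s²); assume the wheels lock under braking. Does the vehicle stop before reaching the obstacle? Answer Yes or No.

No

134 km/h ÷ 3.6 = 37.2222 m/s.
a = μg = 0.32 × 9.8 = 3.136 m/s².
Reaction distance = 37.2222 × 0.5 = 18.611 m.
Braking distance = v²/(2a) = 1385.492 / 6.272 = 220.901 m.
Total stopping distance = 18.611 + 220.901 = 239.512 m, vs 203 m available — it cannot stop in time and overshoots by 239.512 − 203 = 36.512 m.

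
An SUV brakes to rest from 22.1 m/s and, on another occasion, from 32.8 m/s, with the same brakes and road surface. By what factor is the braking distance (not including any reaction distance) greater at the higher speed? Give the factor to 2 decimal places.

Braking distance d = v²/(2a), so with a fixed, d ∝ v².
Factor = (32.8/22.1)² = 1.4842² = 2.2028.

Factor ≈ 2.20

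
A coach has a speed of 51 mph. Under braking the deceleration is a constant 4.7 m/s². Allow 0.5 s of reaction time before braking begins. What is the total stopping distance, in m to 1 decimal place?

51 mph × 0.44704 = 22.7990 m/s.
Reaction distance = v·t_r = 22.7990 × 0.5 = 11.399 m.
Braking distance = v²/(2a) = 22.7990² / (2 × 4.700) = 519.794 / 9.400 = 55.297 m.
Total = 11.399 + 55.297 = 66.696 m.

Total stopping distance ≈ 66.7 m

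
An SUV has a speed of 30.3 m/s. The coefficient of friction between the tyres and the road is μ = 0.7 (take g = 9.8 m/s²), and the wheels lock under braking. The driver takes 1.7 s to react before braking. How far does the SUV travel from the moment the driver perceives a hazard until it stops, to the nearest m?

Total stopping distance ≈ 118 m

a = μg = 0.7 × 9.8 = 6.860 m/s².
Reaction distance = v·t_r = 30.3000 × 1.7 = 51.510 m.
Braking distance = v²/(2a) = 30.3000² / (2 × 6.860) = 918.090 / 13.720 = 66.916 m.
Total = 51.510 + 66.916 = 118.426 m.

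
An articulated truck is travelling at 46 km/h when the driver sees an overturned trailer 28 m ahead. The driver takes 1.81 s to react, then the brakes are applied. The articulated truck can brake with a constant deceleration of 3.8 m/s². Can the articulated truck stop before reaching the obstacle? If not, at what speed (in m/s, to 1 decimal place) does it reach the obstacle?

No — it strikes the obstacle at 11.2 m/s

46 km/h ÷ 3.6 = 12.7778 m/s.
Reaction distance = 12.7778 × 1.81 = 23.128 m.
Braking distance needed to stop: v²/(2a) = 163.272 / 7.600 = 21.483 m, so total needed = 23.128 + 21.483 = 44.611 m > 28 m — it cannot stop.
Distance remaining when braking begins: 28 − 23.128 = 4.872 m.
v² = v₀² − 2a·d = 163.272 − 2 × 3.800 × 4.872 = 126.245 m²/s².
v = √126.245 = 11.236 m/s.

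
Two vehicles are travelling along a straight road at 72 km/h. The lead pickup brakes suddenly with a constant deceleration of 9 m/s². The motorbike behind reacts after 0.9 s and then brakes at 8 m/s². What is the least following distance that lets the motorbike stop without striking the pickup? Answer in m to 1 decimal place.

Minimum gap ≈ 20.8 m

72 km/h ÷ 3.6 = 20.0000 m/s.
Leader travels v²/(2a_L) = 400.000 / 18.000 = 22.222 m before stopping.
Follower covers v·t_r = 20.0000 × 0.9 = 18.000 m while reacting, then v²/(2a_F) = 400.000 / 16.000 = 25.000 m while braking, for a total of 18.000 + 25.000 = 43.000 m.
Since a_F ≤ a_L and the follower starts braking later, the follower is never slower than the leader, so the closest approach is when both have stopped.
Minimum gap = 43.000 − 22.222 = 20.778 m.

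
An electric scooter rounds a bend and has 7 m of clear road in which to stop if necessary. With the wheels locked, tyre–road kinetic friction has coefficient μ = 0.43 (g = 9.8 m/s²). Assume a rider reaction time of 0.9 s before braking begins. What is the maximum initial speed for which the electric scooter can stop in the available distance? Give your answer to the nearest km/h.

a = μg = 0.43 × 9.8 = 4.214 m/s².
Stopping distance: v·t_r + v²/(2a) = 7 with t_r = 0.9 s and a = 4.214 m/s².
So v² + 7.585 v − 59.00 = 0.
Positive root: v = −a·t_r + √((a·t_r)² + 2a·d) = −3.793 + √(14.387 + 59.00) = 4.7736 m/s.
4.7736 m/s × 3.6 = 17.185 km/h.

Maximum speed ≈ 17 km/h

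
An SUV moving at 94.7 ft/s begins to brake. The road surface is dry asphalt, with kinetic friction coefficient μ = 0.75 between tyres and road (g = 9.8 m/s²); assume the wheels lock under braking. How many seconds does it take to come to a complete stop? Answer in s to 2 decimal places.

Braking time ≈ 3.93 s

94.7 ft/s × 0.3048 = 28.8646 m/s.
a = μg = 0.75 × 9.8 = 7.350 m/s².
Braking time = v/a = 28.8646 / 7.350 = 3.927 s.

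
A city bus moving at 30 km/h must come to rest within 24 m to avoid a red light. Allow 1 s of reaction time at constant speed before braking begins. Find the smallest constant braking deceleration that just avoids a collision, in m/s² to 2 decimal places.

30 km/h ÷ 3.6 = 8.3333 m/s.
Distance covered during reaction = 8.3333 × 1 = 8.333 m.
Distance available for braking: 24 − 8.333 = 15.667 m.
v² = 2a·d ⇒ a = v²/(2d) = 8.3333² / (2 × 15.667) = 69.444 / 31.334 = 2.2163 m/s².

Required deceleration ≈ 2.22 m/s²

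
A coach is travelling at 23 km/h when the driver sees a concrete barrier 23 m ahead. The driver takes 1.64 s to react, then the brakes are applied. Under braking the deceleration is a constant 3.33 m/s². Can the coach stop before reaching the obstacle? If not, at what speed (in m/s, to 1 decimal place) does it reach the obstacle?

23 km/h ÷ 3.6 = 6.3889 m/s.
Reaction distance = 6.3889 × 1.64 = 10.478 m.
Braking distance = v²/(2a) = 40.818 / 6.660 = 6.129 m.
Total stopping distance = 10.478 + 6.129 = 16.607 m, vs 23 m available — it stops with 23 − 16.607 = 6.393 m to spare.

Yes — it stops about 6.4 m short of the obstacle, so it never reaches it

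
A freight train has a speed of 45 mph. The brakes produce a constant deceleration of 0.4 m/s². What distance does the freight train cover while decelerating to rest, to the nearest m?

Braking distance ≈ 506 m

45 mph × 0.44704 = 20.1168 m/s.
Braking distance = v²/(2a) = 20.1168² / (2 × 0.400) = 404.686 / 0.800 = 505.857 m.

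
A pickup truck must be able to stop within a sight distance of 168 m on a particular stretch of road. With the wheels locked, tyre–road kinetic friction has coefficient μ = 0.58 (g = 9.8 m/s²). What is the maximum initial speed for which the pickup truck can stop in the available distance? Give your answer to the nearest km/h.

Maximum speed ≈ 157 km/h

a = μg = 0.58 × 9.8 = 5.684 m/s².
v²/(2a) = d ⇒ v = √(2 × 5.684 × 168) = √1909.82 = 43.7015 m/s.
43.7015 m/s × 3.6 = 157.325 km/h.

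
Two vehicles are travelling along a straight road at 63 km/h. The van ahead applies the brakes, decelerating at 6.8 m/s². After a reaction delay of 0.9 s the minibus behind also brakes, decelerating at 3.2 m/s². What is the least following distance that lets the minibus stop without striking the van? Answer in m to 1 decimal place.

Minimum gap ≈ 41.1 m

63 km/h ÷ 3.6 = 17.5000 m/s.
Leader travels v²/(2a_L) = 306.250 / 13.600 = 22.518 m before stopping.
Follower covers v·t_r = 17.5000 × 0.9 = 15.750 m while reacting, then v²/(2a_F) = 306.250 / 6.400 = 47.852 m while braking, for a total of 15.750 + 47.852 = 63.602 m.
Since a_F ≤ a_L and the follower starts braking later, the follower is never slower than the leader, so the closest approach is when both have stopped.
Minimum gap = 63.602 − 22.518 = 41.084 m.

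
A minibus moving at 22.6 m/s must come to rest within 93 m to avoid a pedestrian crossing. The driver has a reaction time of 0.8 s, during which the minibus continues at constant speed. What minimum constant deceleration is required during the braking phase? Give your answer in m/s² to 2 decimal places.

Distance covered during reaction = 22.6000 × 0.8 = 18.080 m.
Distance available for braking: 93 − 18.080 = 74.920 m.
v² = 2a·d ⇒ a = v²/(2d) = 22.6000² / (2 × 74.920) = 510.760 / 149.840 = 3.4087 m/s².

Required deceleration ≈ 3.41 m/s²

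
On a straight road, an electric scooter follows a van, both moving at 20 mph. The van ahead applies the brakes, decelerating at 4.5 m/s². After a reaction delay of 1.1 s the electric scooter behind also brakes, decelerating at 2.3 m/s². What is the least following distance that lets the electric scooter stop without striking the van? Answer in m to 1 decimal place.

Minimum gap ≈ 18.3 m

20 mph × 0.44704 = 8.9408 m/s.
Leader travels v²/(2a_L) = 79.938 / 9.000 = 8.882 m before stopping.
Follower covers v·t_r = 8.9408 × 1.1 = 9.835 m while reacting, then v²/(2a_F) = 79.938 / 4.600 = 17.378 m while braking, for a total of 9.835 + 17.378 = 27.213 m.
Since a_F ≤ a_L and the follower starts braking later, the follower is never slower than the leader, so the closest approach is when both have stopped.
Minimum gap = 27.213 − 8.882 = 18.331 m.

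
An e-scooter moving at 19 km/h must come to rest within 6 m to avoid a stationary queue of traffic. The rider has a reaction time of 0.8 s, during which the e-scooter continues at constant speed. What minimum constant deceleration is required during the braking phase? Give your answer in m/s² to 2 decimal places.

19 km/h ÷ 3.6 = 5.2778 m/s.
Distance covered during reaction = 5.2778 × 0.8 = 4.222 m.
Distance available for braking: 6 − 4.222 = 1.778 m.
v² = 2a·d ⇒ a = v²/(2d) = 5.2778² / (2 × 1.778) = 27.855 / 3.556 = 7.8332 m/s².

Required deceleration ≈ 7.83 m/s²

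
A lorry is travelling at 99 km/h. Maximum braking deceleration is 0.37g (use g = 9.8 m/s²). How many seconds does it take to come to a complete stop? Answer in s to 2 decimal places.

Braking time ≈ 7.58 s

99 km/h ÷ 3.6 = 27.5000 m/s.
a = 0.37 × 9.8 = 3.626 m/s².
Braking time = v/a = 27.5000 / 3.626 = 7.584 s.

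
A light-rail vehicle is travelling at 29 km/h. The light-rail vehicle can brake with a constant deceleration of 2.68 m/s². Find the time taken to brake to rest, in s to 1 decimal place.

29 km/h ÷ 3.6 = 8.0556 m/s.
Braking time = v/a = 8.0556 / 2.680 = 3.006 s.

Braking time ≈ 3.0 s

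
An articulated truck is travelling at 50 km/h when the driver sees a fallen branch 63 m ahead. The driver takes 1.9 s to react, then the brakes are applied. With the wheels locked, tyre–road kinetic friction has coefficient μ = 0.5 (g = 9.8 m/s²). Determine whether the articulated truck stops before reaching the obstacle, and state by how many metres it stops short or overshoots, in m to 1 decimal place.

50 km/h ÷ 3.6 = 13.8889 m/s.
a = μg = 0.5 × 9.8 = 4.900 m/s².
Reaction distance = 13.8889 × 1.9 = 26.389 m.
Braking distance = v²/(2a) = 192.902 / 9.800 = 19.684 m.
Total stopping distance = 26.389 + 19.684 = 46.073 m, vs 63 m available — it stops with 63 − 46.073 = 16.927 m to spare.

Yes — it stops 16.9 m short of the obstacle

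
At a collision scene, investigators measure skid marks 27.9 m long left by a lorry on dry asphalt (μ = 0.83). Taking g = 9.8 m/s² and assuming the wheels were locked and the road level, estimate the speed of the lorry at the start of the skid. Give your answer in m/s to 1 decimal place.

Initial speed ≈ 21.3 m/s

Deceleration a = μg = 0.83 × 9.8 = 8.134 m/s².
v = √(2a·d) = √(2 × 8.134 × 27.9) = √453.877 = 21.3044 m/s.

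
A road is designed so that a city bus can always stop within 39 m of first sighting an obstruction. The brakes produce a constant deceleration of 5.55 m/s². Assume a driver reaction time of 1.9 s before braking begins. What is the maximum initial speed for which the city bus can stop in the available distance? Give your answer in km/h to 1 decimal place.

Stopping distance: v·t_r + v²/(2a) = 39 with t_r = 1.9 s and a = 5.550 m/s².
So v² + 21.090 v − 432.90 = 0.
Positive root: v = −a·t_r + √((a·t_r)² + 2a·d) = −10.545 + √(111.197 + 432.90) = 12.7809 m/s.
12.7809 m/s × 3.6 = 46.011 km/h.

Maximum speed ≈ 46.0 km/h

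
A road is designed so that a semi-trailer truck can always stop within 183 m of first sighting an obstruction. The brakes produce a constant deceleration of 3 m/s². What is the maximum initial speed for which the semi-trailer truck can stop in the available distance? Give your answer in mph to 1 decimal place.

v²/(2a) = d ⇒ v = √(2 × 3.000 × 183) = √1098.00 = 33.1361 m/s.
33.1361 m/s ÷ 0.44704 = 74.123 mph.

Maximum speed ≈ 74.1 mph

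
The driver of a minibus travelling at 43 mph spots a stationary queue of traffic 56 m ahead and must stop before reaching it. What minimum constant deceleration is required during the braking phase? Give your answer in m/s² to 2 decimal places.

43 mph × 0.44704 = 19.2227 m/s.
v² = 2a·d ⇒ a = v²/(2d) = 19.2227² / (2 × 56.000) = 369.512 / 112.000 = 3.2992 m/s².

Required deceleration ≈ 3.30 m/s²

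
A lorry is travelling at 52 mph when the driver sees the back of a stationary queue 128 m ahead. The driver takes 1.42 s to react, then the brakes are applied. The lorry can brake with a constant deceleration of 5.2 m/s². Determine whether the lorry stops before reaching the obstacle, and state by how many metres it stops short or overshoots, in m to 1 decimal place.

52 mph × 0.44704 = 23.2461 m/s.
Reaction distance = 23.2461 × 1.42 = 33.009 m.
Braking distance = v²/(2a) = 540.381 / 10.400 = 51.960 m.
Total stopping distance = 33.009 + 51.960 = 84.969 m, vs 128 m available — it stops with 128 − 84.969 = 43.031 m to spare.

Yes — it stops 43.0 m short of the obstacle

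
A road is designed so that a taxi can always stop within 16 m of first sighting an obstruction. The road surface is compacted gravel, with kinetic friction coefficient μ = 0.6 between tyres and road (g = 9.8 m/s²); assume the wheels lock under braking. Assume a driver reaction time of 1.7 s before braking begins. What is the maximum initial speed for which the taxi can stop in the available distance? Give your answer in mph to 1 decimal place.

Maximum speed ≈ 15.6 mph

a = μg = 0.6 × 9.8 = 5.880 m/s².
Stopping distance: v·t_r + v²/(2a) = 16 with t_r = 1.7 s and a = 5.880 m/s².
So v² + 19.992 v − 188.16 = 0.
Positive root: v = −a·t_r + √((a·t_r)² + 2a·d) = −9.996 + √(99.920 + 188.16) = 6.9769 m/s.
6.9769 m/s ÷ 0.44704 = 15.607 mph.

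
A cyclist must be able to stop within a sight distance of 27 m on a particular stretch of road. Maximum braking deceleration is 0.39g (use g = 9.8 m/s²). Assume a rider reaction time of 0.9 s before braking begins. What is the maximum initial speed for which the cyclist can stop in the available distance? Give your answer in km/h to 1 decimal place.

a = 0.39 × 9.8 = 3.822 m/s².
Stopping distance: v·t_r + v²/(2a) = 27 with t_r = 0.9 s and a = 3.822 m/s².
So v² + 6.880 v − 206.39 = 0.
Positive root: v = −a·t_r + √((a·t_r)² + 2a·d) = −3.440 + √(11.834 + 206.39) = 11.3324 m/s.
11.3324 m/s × 3.6 = 40.797 km/h.

Maximum speed ≈ 40.8 km/h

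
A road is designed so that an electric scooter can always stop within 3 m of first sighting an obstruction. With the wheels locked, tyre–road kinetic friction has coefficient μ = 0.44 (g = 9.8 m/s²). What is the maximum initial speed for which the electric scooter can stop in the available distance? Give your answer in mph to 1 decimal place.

a = μg = 0.44 × 9.8 = 4.312 m/s².
v²/(2a) = d ⇒ v = √(2 × 4.312 × 3) = √25.87 = 5.0863 m/s.
5.0863 m/s ÷ 0.44704 = 11.378 mph.

Maximum speed ≈ 11.4 mph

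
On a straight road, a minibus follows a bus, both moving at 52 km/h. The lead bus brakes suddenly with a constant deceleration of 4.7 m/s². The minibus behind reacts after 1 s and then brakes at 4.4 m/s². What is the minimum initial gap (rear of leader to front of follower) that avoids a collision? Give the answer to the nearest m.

Minimum gap ≈ 16 m

52 km/h ÷ 3.6 = 14.4444 m/s.
Leader travels v²/(2a_L) = 208.641 / 9.400 = 22.196 m before stopping.
Follower covers v·t_r = 14.4444 × 1 = 14.444 m while reacting, then v²/(2a_F) = 208.641 / 8.800 = 23.709 m while braking, for a total of 14.444 + 23.709 = 38.153 m.
Since a_F ≤ a_L and the follower starts braking later, the follower is never slower than the leader, so the closest approach is when both have stopped.
Minimum gap = 38.153 − 22.196 = 15.957 m.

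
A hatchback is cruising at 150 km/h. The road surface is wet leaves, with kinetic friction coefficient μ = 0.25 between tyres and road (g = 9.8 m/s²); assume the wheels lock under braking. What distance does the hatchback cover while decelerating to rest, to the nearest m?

150 km/h ÷ 3.6 = 41.6667 m/s.
a = μg = 0.25 × 9.8 = 2.450 m/s².
Braking distance = v²/(2a) = 41.6667² / (2 × 2.450) = 1736.114 / 4.900 = 354.309 m.

Braking distance ≈ 354 m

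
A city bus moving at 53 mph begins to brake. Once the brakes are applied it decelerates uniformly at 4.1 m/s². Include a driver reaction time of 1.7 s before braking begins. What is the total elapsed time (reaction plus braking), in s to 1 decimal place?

Total time ≈ 7.5 s

53 mph × 0.44704 = 23.6931 m/s.
Braking time = v/a = 23.6931 / 4.100 = 5.779 s.
Total = 1.7 + 5.779 = 7.479 s.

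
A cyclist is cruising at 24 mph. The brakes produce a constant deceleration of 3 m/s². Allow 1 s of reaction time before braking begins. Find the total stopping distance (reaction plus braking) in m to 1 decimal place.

Total stopping distance ≈ 29.9 m

24 mph × 0.44704 = 10.7290 m/s.
Reaction distance = v·t_r = 10.7290 × 1 = 10.729 m.
Braking distance = v²/(2a) = 10.7290² / (2 × 3.000) = 115.111 / 6.000 = 19.185 m.
Total = 10.729 + 19.185 = 29.914 m.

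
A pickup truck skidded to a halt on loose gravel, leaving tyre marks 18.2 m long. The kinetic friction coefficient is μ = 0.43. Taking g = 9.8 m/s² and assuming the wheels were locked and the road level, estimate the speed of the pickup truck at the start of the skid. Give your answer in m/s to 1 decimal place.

Initial speed ≈ 12.4 m/s

Deceleration a = μg = 0.43 × 9.8 = 4.214 m/s².
v = √(2a·d) = √(2 × 4.214 × 18.2) = √153.390 = 12.3851 m/s.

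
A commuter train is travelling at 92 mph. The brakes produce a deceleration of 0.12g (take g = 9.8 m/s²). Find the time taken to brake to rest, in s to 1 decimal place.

Braking time ≈ 35.0 s

92 mph × 0.44704 = 41.1277 m/s.
a = 0.12 × 9.8 = 1.176 m/s².
Braking time = v/a = 41.1277 / 1.176 = 34.973 s.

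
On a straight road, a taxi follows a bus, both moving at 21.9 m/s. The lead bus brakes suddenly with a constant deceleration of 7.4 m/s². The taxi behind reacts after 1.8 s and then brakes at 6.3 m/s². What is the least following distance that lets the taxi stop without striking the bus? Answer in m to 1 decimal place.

Minimum gap ≈ 45.1 m

Leader travels v²/(2a_L) = 479.610 / 14.800 = 32.406 m before stopping.
Follower covers v·t_r = 21.9000 × 1.8 = 39.420 m while reacting, then v²/(2a_F) = 479.610 / 12.600 = 38.064 m while braking, for a total of 39.420 + 38.064 = 77.484 m.
Since a_F ≤ a_L and the follower starts braking later, the follower is never slower than the leader, so the closest approach is when both have stopped.
Minimum gap = 77.484 − 32.406 = 45.078 m.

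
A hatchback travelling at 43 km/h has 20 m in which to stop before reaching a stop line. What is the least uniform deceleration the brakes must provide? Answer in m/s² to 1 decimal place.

Required deceleration ≈ 3.6 m/s²

43 km/h ÷ 3.6 = 11.9444 m/s.
v² = 2a·d ⇒ a = v²/(2d) = 11.9444² / (2 × 20.000) = 142.669 / 40.000 = 3.5667 m/s².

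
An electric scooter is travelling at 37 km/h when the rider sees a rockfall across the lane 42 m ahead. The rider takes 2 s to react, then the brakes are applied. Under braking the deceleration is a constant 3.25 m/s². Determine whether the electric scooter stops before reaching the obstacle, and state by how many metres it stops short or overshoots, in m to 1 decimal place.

Yes — it stops 5.2 m short of the obstacle

37 km/h ÷ 3.6 = 10.2778 m/s.
Reaction distance = 10.2778 × 2 = 20.556 m.
Braking distance = v²/(2a) = 105.633 / 6.500 = 16.251 m.
Total stopping distance = 20.556 + 16.251 = 36.807 m, vs 42 m available — it stops with 42 − 36.807 = 5.193 m to spare.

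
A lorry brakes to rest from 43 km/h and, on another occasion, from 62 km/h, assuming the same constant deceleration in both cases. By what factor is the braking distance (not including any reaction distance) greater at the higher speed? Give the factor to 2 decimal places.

Factor ≈ 2.08

Braking distance d = v²/(2a), so with a fixed, d ∝ v².
Factor = (62/43)² = 1.4419² = 2.0791.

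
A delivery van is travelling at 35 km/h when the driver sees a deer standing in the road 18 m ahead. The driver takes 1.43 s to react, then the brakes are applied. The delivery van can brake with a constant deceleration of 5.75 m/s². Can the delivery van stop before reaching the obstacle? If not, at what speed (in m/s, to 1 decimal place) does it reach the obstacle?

No — it strikes the obstacle at 6.9 m/s

35 km/h ÷ 3.6 = 9.7222 m/s.
Reaction distance = 9.7222 × 1.43 = 13.903 m.
Braking distance needed to stop: v²/(2a) = 94.521 / 11.500 = 8.219 m, so total needed = 13.903 + 8.219 = 22.122 m > 18 m — it cannot stop.
Distance remaining when braking begins: 18 − 13.903 = 4.097 m.
v² = v₀² − 2a·d = 94.521 − 2 × 5.750 × 4.097 = 47.405 m²/s².
v = √47.405 = 6.885 m/s.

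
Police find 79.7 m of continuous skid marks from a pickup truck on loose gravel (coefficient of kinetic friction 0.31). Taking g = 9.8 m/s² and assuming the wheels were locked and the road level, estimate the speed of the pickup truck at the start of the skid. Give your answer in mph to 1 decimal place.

Deceleration a = μg = 0.31 × 9.8 = 3.038 m/s².
v = √(2a·d) = √(2 × 3.038 × 79.7) = √484.257 = 22.0058 m/s.
= 22.0058 ÷ 0.44704 = 49.226 mph.

Initial speed ≈ 49.2 mph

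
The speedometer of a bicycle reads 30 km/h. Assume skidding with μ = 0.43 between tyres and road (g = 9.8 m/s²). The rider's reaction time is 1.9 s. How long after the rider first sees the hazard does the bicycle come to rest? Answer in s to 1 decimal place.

30 km/h ÷ 3.6 = 8.3333 m/s.
a = μg = 0.43 × 9.8 = 4.214 m/s².
Braking time = v/a = 8.3333 / 4.214 = 1.978 s.
Total = 1.9 + 1.978 = 3.878 s.

Total time ≈ 3.9 s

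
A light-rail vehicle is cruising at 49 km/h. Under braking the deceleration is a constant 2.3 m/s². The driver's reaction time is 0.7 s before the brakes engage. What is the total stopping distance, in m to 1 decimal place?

Total stopping distance ≈ 49.8 m

49 km/h ÷ 3.6 = 13.6111 m/s.
Reaction distance = v·t_r = 13.6111 × 0.7 = 9.528 m.
Braking distance = v²/(2a) = 13.6111² / (2 × 2.300) = 185.262 / 4.600 = 40.274 m.
Total = 9.528 + 40.274 = 49.802 m.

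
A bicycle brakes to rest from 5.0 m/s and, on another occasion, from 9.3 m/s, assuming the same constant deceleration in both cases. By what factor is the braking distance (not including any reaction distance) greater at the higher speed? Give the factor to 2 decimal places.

Factor ≈ 3.46

Braking distance d = v²/(2a), so with a fixed, d ∝ v².
Factor = (9.3/5.0)² = 1.8600² = 3.4596.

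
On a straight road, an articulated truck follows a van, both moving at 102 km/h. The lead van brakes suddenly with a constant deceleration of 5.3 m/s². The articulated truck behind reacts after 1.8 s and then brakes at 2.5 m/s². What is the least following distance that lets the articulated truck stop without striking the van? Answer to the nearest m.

102 km/h ÷ 3.6 = 28.3333 m/s.
Leader travels v²/(2a_L) = 802.776 / 10.600 = 75.734 m before stopping.
Follower covers v·t_r = 28.3333 × 1.8 = 51.000 m while reacting, then v²/(2a_F) = 802.776 / 5.000 = 160.555 m while braking, for a total of 51.000 + 160.555 = 211.555 m.
Since a_F ≤ a_L and the follower starts braking later, the follower is never slower than the leader, so the closest approach is when both have stopped.
Minimum gap = 211.555 − 75.734 = 135.821 m.

Minimum gap ≈ 136 m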